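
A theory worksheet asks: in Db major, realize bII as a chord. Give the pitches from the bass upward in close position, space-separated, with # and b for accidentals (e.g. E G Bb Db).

Ebb Gb Bbb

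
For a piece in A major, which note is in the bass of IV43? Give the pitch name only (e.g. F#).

A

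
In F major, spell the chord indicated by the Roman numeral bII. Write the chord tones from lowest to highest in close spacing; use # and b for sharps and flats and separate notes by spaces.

Gb Bb Db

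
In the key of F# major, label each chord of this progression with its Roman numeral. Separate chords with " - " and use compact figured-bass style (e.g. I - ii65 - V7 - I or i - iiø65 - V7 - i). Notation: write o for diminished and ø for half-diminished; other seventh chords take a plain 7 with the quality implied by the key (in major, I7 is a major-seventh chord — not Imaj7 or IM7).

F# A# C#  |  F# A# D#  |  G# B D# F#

I - vi6 - ii7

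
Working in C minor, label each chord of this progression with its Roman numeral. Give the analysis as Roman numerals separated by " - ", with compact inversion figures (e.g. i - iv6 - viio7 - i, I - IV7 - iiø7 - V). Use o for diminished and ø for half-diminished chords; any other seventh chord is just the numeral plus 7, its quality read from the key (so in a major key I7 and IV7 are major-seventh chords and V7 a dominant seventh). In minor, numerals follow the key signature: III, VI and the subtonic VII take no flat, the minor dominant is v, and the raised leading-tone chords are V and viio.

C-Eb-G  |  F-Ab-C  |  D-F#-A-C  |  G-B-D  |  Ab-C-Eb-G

C-Eb-G: minor triad on C = scale degree 1 → i.
F-Ab-C has root F, degree 4 in C minor, so iv.
D-F#-A-C: a dominant seventh chord on D, the applied dominant of V → V7/V.
G-B-D: major triad on G = scale degree 5 → V.
Ab-C-Eb-G: major seventh chord on Ab = scale degree 6 → VI7.

i - iv - V7/V - V - VI7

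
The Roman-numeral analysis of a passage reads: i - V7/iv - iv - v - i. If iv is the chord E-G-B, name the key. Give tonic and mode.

B minor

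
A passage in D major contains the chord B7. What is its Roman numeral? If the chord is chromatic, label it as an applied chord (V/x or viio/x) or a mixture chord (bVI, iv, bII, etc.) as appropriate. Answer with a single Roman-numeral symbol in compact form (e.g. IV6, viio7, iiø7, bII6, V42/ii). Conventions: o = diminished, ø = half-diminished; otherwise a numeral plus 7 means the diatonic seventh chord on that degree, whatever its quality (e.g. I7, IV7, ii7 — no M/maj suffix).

V7/ii

The pitches B-D#-F#-A form a dominant seventh chord rooted on B.
B is not a diatonic chord root with this quality in D major, but it lies a perfect fifth above E (ii), so the chord functions as an applied dominant of ii.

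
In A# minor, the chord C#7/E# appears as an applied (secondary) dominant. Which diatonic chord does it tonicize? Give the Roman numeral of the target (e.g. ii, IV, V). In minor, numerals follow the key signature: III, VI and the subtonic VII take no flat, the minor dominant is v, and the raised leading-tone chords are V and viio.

VI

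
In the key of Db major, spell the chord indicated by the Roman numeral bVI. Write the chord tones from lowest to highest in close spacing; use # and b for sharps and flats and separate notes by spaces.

bVI is a major triad on the lowered sixth degree, borrowed from the parallel minor. In Db major that root is Bbb.
So the chord is Bbb-Db-Fb.

Bbb Db Fb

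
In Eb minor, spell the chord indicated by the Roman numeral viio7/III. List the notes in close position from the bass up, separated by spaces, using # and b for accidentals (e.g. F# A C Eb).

The slash marks an applied leading-tone chord: viio of III. In Eb minor, III is Gb, so the leading tone to it is F, a half step below.
Building a fully diminished seventh chord on F gives F-Ab-Cb-Ebb.

F Ab Cb Ebb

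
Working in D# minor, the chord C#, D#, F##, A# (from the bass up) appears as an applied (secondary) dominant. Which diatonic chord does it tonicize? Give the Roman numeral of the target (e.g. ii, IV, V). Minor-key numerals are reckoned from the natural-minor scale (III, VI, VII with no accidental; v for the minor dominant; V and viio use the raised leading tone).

iv

The chord is a dominant seventh chord on D#.
A dominant resolves down a perfect fifth: D# → G#. In D# minor, G# is scale degree 4, i.e. iv.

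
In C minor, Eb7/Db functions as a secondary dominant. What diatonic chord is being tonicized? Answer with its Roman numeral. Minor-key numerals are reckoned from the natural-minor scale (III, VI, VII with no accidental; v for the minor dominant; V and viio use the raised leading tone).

VI

The chord is a dominant seventh chord on Eb.
A dominant resolves down a perfect fifth: Eb → Ab. In C minor, Ab is scale degree 6, i.e. VI.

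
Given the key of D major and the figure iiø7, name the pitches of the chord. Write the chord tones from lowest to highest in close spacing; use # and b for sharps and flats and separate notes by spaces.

E G Bb D

Scale degree 2 in D major is E; here the chord built on it is altered to a half-diminished seventh chord. iiø7 is the half-diminished supertonic seventh, borrowed from the parallel minor.
So the chord is E-G-Bb-D, a half-diminished seventh chord.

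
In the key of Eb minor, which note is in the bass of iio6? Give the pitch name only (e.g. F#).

iio in Eb minor has root F; the chord is F-Ab-Cb.
The figure 6 means first inversion — the third is in the bass.

Ab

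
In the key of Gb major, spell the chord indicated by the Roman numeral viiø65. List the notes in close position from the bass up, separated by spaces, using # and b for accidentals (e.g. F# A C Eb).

Ab Cb Eb F

In Gb major, the leading tone is F, and the diatonic chord built there is a half-diminished seventh chord.
Stacking thirds from F gives F-Ab-Cb-Eb.
The figured bass 65 indicates first inversion, placing the third (Ab) in the bass: Ab-Cb-Eb-F.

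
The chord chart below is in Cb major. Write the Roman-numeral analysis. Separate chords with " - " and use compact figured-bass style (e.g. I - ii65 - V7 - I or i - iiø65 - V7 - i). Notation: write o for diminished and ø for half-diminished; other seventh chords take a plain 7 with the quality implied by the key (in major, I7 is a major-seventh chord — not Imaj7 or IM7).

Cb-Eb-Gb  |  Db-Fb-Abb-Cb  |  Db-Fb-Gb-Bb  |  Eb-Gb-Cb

I - iiø7 - V43 - I6

Cb-Eb-Gb: root Cb is the tonic; major triad there is I.
Db-Fb-Abb-Cb is non-diatonic — iiø7, a mixture chord from Cb minor.
Db-Fb-Gb-Bb has root Gb, degree 5 in Cb major, so V43.
Eb-Gb-Cb: major triad on Cb = scale degree 1 → I6.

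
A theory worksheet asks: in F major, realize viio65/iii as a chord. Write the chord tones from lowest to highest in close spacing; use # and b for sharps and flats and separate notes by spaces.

viio65/iii is a secondary leading-tone chord. The target iii is A in F major; the applied chord is rooted a semitone below, on G#.
Building a fully diminished seventh chord on G# gives G#-B-D-F.
The figured bass 65 indicates first inversion, placing the third (B) in the bass: B-D-F-G#.

B D F G#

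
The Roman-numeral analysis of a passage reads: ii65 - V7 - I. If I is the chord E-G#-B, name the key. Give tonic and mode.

I is given as E-G#-B — a major triad with root E.
If E is scale degree 1 and the mode makes that degree carry a major triad, the tonic is E and the mode is major.

E major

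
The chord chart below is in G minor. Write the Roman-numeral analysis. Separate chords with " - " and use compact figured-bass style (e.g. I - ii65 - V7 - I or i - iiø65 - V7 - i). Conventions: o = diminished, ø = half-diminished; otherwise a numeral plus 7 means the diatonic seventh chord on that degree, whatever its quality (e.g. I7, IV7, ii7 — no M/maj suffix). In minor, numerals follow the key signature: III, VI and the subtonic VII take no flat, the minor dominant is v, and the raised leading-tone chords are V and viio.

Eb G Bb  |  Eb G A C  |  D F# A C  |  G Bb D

VI - iiø43 - V7 - i

Eb-G-Bb: major triad on Eb = scale degree 6 → VI.
Eb-G-A-C has root A, degree 2 in G minor, so iiø43.
D-F#-A-C has root D, degree 5 in G minor, so V7.
G-Bb-D: root G is the tonic; minor triad there is i.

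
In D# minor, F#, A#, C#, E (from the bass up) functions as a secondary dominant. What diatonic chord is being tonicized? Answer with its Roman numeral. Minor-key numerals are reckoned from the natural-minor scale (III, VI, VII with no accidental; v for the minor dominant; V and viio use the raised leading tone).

The chord is a dominant seventh chord on F#.
A dominant resolves down a perfect fifth: F# → B. In D# minor, B is scale degree 6, i.e. VI.

VI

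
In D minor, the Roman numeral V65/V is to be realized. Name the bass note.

The applied chord V65/V is rooted on E: E-G#-B-D.
The figure 65 means first inversion — the third is in the bass.

G#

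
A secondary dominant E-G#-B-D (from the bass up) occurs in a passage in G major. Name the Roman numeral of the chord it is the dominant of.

ii

The chord is a dominant seventh chord on E.
A dominant resolves down a perfect fifth: E → A. In G major, A is scale degree 2, i.e. ii.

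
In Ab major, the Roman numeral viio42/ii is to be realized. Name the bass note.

Gb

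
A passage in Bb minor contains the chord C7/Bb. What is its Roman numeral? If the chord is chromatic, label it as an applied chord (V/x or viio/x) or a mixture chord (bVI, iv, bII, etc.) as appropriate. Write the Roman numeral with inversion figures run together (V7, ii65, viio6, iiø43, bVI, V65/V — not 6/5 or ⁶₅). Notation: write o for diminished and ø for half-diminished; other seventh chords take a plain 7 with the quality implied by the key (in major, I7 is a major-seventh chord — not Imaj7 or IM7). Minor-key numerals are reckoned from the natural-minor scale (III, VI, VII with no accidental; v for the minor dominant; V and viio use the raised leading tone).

V42/V

The pitches C-E-G-Bb form a dominant seventh chord rooted on C.
C is not a diatonic chord root with this quality in Bb minor, but it lies a perfect fifth above F (V), so the chord functions as an applied dominant of V.
With Bb in the bass the chord is in third inversion, so the figured bass is 42.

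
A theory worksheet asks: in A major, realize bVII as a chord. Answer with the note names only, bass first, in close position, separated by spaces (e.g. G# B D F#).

bVII is a major triad on the lowered seventh degree (the subtonic), borrowed from the parallel minor. In A major that root is G.
So the chord is G-B-D.

G B D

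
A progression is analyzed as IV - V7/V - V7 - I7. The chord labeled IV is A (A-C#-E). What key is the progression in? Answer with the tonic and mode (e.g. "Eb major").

E major

The anchor chord is a major triad on A, labeled IV.
Counting down 3 scale steps from A places the tonic on E; a major triad on degree 4 is diatonic only in major.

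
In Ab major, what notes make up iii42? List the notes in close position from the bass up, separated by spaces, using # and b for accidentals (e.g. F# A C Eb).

Bb C Eb G

The numeral's case and figure indicate a minor seventh chord. In Ab major its root, the mediant, is C.
That chord is spelled C-Eb-G-Bb.
With the 42 figure the chord is in third inversion; from the bass Bb upward in close position it reads Bb-C-Eb-G.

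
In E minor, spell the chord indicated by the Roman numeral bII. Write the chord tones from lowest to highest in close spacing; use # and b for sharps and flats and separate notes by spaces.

F A C

bII is the Neapolitan chord — a major triad on the lowered second degree. In E minor that root is F.
So the chord is F-A-C.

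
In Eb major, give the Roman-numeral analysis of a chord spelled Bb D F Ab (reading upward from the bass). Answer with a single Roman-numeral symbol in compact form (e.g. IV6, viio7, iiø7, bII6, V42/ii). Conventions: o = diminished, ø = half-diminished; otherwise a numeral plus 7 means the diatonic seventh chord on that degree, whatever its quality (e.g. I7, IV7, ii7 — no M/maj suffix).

The pitches Bb-D-F-Ab form a dominant seventh chord rooted on Bb.
Bb is scale degree 5 in Eb major, and a dominant seventh chord on that degree is written V7.

V7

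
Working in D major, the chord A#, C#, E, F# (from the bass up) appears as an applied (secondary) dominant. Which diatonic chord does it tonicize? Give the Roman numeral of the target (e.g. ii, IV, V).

vi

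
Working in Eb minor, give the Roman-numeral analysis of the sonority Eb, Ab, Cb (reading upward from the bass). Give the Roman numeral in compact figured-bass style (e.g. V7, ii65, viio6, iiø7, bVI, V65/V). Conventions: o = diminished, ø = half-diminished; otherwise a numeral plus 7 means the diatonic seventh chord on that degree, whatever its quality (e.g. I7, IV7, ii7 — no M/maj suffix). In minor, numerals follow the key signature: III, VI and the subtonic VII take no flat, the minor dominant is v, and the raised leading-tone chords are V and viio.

Stacked in thirds the chord is Ab-Cb-Eb: a minor triad on Ab.
In Eb minor, Ab is the subdominant; the diatonic minor triad there is iv.
With Eb in the bass the chord is in second inversion, so the figured bass is 64.

iv64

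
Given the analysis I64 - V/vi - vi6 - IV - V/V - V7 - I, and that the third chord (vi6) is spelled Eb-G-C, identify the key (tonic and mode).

Eb major

The anchor chord is a minor triad on C, labeled vi6.
vi6 on C implies C is the submediant; that puts the tonic at Eb, and the lowercase numeral fits major mode.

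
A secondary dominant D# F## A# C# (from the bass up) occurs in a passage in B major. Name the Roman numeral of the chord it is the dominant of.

The chord is a dominant seventh chord on D#.
A dominant resolves down a perfect fifth: D# → G#. In B major, G# is scale degree 6, i.e. vi.

vi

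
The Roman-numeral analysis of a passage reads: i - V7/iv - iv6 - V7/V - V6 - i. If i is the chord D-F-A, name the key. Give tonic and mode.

D minor

The chord Dm is a minor triad rooted on D; its label is i.
If D is scale degree 1 and the mode makes that degree carry a minor triad, the tonic is D and the mode is minor.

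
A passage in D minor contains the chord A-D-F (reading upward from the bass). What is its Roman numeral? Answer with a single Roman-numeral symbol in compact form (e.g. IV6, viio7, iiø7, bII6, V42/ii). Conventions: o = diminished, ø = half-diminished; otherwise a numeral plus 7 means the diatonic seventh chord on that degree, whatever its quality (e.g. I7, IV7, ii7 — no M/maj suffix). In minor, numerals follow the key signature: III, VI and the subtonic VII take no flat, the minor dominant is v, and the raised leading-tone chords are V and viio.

i64

The pitches D-F-A form a minor triad rooted on D.
D is scale degree 1 in D minor, and a minor triad on that degree is written i.
With A in the bass the chord is in second inversion, so the figured bass is 64.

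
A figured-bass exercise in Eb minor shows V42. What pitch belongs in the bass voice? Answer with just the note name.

V in Eb minor has root Bb; the chord is Bb-D-F-Ab.
The figure 42 means third inversion — the seventh is in the bass.

Ab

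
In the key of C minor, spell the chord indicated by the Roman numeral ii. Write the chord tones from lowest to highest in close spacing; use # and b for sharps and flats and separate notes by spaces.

ii is the minor supertonic, borrowed from the parallel major (the Dorian ii). In C minor that root is D.
So the chord is D-F-A.

D F A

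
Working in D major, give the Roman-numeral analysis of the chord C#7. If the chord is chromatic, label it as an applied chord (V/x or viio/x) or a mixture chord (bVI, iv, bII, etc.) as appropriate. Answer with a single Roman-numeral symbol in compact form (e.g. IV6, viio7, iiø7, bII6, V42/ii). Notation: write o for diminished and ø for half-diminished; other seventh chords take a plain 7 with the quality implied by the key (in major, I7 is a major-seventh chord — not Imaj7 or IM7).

Stacked in thirds the chord is C#-E#-G#-B: a dominant seventh chord on C#.
C# is not a diatonic chord root with this quality in D major, but it lies a perfect fifth above F# (iii), so the chord functions as an applied dominant of iii.

V7/iii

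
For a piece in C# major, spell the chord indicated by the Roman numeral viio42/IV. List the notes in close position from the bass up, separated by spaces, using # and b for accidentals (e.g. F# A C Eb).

The slash marks an applied leading-tone chord: viio of IV. In C# major, IV is F#, so the leading tone to it is E#, a half step below.
Building a fully diminished seventh chord on E# gives E#-G#-B-D.
With the 42 figure the chord is in third inversion; from the bass D upward in close position it reads D-E#-G#-B.

D E# G# B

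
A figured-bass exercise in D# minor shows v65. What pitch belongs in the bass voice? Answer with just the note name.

C#

v in D# minor has root A#; the chord is A#-C#-E#-G#.
The figure 65 means first inversion — the third is in the bass.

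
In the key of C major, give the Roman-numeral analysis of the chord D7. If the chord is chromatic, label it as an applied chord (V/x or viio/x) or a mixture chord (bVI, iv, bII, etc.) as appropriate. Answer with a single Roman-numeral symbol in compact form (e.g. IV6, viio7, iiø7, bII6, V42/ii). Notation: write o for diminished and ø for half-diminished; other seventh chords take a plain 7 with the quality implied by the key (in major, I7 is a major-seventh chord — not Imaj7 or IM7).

V7/V

The pitches D-F#-A-C form a dominant seventh chord rooted on D.
D is not a diatonic chord root with this quality in C major, but it lies a perfect fifth above G (V), so the chord functions as an applied dominant of V.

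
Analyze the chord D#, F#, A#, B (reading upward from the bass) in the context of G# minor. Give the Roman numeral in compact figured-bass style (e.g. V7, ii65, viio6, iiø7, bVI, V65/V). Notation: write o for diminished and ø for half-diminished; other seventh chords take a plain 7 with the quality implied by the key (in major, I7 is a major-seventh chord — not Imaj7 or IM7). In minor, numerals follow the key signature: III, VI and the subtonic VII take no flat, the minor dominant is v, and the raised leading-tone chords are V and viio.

III65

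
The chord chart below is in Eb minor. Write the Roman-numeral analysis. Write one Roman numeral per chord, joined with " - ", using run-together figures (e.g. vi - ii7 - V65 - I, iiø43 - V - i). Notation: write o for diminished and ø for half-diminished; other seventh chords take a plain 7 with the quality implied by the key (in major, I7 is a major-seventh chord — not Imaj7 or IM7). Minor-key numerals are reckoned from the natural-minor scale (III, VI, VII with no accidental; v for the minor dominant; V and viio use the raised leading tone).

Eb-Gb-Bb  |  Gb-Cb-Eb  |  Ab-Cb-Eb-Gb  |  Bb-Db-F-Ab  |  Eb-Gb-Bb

i - VI64 - iv7 - v7 - i

Eb-Gb-Bb: root Eb is the tonic; minor triad there is i.
Gb-Cb-Eb: major triad on Cb = scale degree 6 → VI64.
Ab-Cb-Eb-Gb: root Ab is the subdominant; minor seventh chord there is iv7.
Bb-Db-F-Ab: root Bb is the dominant; minor seventh chord there is v7.
Eb-Gb-Bb: minor triad on Eb = scale degree 1 → i.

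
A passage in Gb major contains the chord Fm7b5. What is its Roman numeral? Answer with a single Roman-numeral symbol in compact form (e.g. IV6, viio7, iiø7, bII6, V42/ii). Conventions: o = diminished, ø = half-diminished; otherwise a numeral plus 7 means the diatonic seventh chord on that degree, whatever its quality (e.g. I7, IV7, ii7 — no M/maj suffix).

viiø7

The pitches F-Ab-Cb-Eb form a half-diminished seventh chord rooted on F.
In Gb major, F is the leading tone; the diatonic half-diminished seventh chord there is viiø7.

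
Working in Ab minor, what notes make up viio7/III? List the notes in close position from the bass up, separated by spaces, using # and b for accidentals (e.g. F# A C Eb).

The slash marks an applied leading-tone chord: viio of III. In Ab minor, III is Cb, so the leading tone to it is Bb, a half step below.
Building a fully diminished seventh chord on Bb gives Bb-Db-Fb-Abb.

Bb Db Fb Abb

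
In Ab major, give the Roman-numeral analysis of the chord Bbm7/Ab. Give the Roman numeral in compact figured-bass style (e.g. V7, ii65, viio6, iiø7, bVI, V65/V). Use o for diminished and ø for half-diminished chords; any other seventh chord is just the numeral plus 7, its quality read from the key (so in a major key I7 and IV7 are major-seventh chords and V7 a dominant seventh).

Stacked in thirds the chord is Bb-Db-F-Ab: a minor seventh chord on Bb.
In Ab major, Bb is the supertonic; the diatonic minor seventh chord there is ii7.
With Ab in the bass the chord is in third inversion, so the figured bass is 42.

ii42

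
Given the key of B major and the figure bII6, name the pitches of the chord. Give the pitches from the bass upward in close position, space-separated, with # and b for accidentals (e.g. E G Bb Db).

Scale degree 2 in B major is C#; lowering it a half step gives C. bII6 is the Neapolitan sixth — a major triad on the lowered second degree, here in its customary first inversion.
So the chord is C-E-G.
The figured bass 6 indicates first inversion, placing the third (E) in the bass: E-G-C.

E G C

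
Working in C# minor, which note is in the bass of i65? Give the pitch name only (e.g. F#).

E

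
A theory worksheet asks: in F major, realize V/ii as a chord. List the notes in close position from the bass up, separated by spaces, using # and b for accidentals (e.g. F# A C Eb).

D F# A

V/ii is a secondary dominant — the dominant triad of ii. ii in F major is G, so the applied chord's root is D, a perfect fifth above.
Building a major triad on D gives D-F#-A.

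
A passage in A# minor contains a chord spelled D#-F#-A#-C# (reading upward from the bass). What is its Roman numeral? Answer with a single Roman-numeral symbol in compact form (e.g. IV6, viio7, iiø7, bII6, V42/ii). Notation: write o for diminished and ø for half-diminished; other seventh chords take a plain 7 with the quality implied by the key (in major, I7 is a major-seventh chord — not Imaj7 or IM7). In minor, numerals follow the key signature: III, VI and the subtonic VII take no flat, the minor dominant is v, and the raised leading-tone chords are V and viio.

iv7

Stacked in thirds the chord is D#-F#-A#-C#: a minor seventh chord on D#.
In A# minor, D# is the subdominant; the diatonic minor seventh chord there is iv7.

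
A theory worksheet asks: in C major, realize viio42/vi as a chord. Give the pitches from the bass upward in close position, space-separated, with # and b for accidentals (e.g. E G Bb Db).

F G# B D

viio42/vi is a secondary leading-tone chord. The target vi is A in C major; the applied chord is rooted a semitone below, on G#.
Building a fully diminished seventh chord on G# gives G#-B-D-F.
The figured bass 42 indicates third inversion, placing the seventh (F) in the bass: F-G#-B-D.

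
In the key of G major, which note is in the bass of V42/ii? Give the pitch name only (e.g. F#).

The applied chord V42/ii is rooted on E: E-G#-B-D.
The figure 42 means third inversion — the seventh is in the bass.

D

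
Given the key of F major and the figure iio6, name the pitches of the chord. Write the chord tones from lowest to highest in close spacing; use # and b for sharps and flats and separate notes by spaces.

iio6 is the diminished supertonic triad, borrowed from the parallel minor. In F major that root is G.
So the chord is G-Bb-Db, a diminished triad.
With the 6 figure the chord is in first inversion; from the bass Bb upward in close position it reads Bb-Db-G.

Bb Db G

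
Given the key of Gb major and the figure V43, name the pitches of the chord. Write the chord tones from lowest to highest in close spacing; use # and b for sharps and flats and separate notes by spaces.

Ab Cb Db F

In Gb major, scale degree 5 is Db, and the diatonic chord built there is a dominant seventh chord.
That chord is spelled Db-F-Ab-Cb.
The figured bass 43 indicates second inversion, placing the fifth (Ab) in the bass: Ab-Cb-Db-F.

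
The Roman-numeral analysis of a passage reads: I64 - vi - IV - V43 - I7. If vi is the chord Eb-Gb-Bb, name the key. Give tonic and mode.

vi is given as Eb-Gb-Bb — a minor triad with root Eb.
Counting down 5 scale steps from Eb places the tonic on Gb; a minor triad on degree 6 is diatonic only in major.

Gb major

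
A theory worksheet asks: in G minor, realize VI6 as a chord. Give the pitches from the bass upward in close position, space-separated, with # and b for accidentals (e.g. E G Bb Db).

In G minor, scale degree 6 is Eb, and the diatonic chord built there is a major triad.
That chord is spelled Eb-G-Bb.
The figured bass 6 indicates first inversion, placing the third (G) in the bass: G-Bb-Eb.

G Bb Eb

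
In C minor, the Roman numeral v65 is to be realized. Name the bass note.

Bb

v in C minor has root G; the chord is G-Bb-D-F.
The figure 65 means first inversion — the third is in the bass.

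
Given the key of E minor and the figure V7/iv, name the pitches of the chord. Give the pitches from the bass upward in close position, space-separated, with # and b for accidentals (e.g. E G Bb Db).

E G# B D

The slash means an applied dominant: we want the dominant of iv. In E minor, iv is A minor, and its dominant is built on E.
Building a dominant seventh chord on E gives E-G#-B-D.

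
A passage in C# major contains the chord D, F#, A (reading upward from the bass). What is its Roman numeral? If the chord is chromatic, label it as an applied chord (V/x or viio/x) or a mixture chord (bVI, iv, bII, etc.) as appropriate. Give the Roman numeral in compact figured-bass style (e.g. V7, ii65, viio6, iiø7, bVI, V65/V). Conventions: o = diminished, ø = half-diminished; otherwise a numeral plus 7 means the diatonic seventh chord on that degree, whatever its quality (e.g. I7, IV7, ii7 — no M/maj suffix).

bII

The pitches D-F#-A form a major triad rooted on D.
D is the lowered second degree of C# major (diatonic 2 would be D#). This is the Neapolitan chord — a major triad on the lowered second degree.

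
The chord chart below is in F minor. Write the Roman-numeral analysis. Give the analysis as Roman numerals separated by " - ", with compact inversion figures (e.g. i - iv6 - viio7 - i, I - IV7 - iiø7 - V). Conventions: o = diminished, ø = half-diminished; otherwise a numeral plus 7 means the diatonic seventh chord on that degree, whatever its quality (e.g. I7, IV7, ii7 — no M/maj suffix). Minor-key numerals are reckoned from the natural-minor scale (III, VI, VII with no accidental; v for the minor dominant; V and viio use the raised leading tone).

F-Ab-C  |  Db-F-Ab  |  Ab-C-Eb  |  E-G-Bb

F-Ab-C: minor triad on F = scale degree 1 → i.
Db-F-Ab: root Db is the submediant; major triad there is VI.
Ab-C-Eb: root Ab is the mediant; major triad there is III.
E-G-Bb: root E is the leading tone; diminished triad there is viio.

i - VI - III - viio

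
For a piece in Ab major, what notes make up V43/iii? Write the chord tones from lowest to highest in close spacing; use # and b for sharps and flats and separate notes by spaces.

D F G B

The slash means an applied dominant: we want the dominant of iii. In Ab major, iii is C minor, and its dominant is built on G.
Building a dominant seventh chord on G gives G-B-D-F.
With the 43 figure the chord is in second inversion; from the bass D upward in close position it reads D-F-G-B.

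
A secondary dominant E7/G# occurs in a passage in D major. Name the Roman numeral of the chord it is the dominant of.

V

The chord is a dominant seventh chord on E.
A dominant resolves down a perfect fifth: E → A. In D major, A is scale degree 5, i.e. V.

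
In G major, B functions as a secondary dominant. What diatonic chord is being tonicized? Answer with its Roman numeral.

vi

The chord is a major triad on B.
A dominant resolves down a perfect fifth: B → E. In G major, E is scale degree 6, i.e. vi.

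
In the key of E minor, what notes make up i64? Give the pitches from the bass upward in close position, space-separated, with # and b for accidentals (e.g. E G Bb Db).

In E minor, the first degree is E, and the diatonic chord built there is a minor triad.
Stacking thirds from E gives E-G-B.
With the 64 figure the chord is in second inversion; from the bass B upward in close position it reads B-E-G.

B E G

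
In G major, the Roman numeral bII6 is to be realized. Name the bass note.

C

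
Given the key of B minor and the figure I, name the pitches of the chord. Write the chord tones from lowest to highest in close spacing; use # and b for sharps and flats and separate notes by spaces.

B D# F#

I is the major tonic (Picardy third), borrowed from the parallel major. In B minor that root is B.
So the chord is B-D#-F#.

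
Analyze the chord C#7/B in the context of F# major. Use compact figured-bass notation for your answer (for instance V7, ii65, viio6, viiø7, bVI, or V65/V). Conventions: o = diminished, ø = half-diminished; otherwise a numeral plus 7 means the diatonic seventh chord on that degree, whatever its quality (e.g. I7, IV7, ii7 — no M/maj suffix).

V42

Stacked in thirds the chord is C#-E#-G#-B: a dominant seventh chord on C#.
In F# major, C# is the dominant; the diatonic dominant seventh chord there is V7.
With B in the bass the chord is in third inversion, so the figured bass is 42.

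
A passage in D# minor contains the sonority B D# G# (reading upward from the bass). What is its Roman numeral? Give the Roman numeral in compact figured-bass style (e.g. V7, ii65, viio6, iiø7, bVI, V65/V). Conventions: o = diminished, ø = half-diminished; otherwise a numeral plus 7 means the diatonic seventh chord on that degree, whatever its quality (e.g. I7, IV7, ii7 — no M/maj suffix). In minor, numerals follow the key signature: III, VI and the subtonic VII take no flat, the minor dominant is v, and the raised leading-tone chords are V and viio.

iv6

Stacked in thirds the chord is G#-B-D#: a minor triad on G#.
G# is scale degree 4 in D# minor, and a minor triad on that degree is written iv.
With B in the bass the chord is in first inversion, so the figured bass is 6.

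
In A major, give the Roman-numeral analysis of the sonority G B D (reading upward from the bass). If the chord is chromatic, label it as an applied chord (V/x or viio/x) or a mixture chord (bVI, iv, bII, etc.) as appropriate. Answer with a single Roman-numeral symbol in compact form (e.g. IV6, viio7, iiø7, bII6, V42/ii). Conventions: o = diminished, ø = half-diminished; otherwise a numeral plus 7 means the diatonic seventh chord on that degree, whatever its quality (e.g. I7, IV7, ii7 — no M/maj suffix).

Stacked in thirds the chord is G-B-D: a major triad on G.
G is the lowered seventh degree of A major (diatonic 7 would be G#). This is a major triad on the lowered seventh degree (the subtonic), borrowed from the parallel minor.

bVII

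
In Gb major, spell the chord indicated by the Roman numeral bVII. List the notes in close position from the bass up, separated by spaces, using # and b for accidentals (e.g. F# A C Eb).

Scale degree 7 in Gb major is F; lowering it a half step gives Fb. bVII is a major triad on the lowered seventh degree (the subtonic), borrowed from the parallel minor.
So the chord is Fb-Ab-Cb.

Fb Ab Cb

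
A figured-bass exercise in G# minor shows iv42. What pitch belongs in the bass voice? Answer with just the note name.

iv in G# minor has root C#; the chord is C#-E-G#-B.
The figure 42 means third inversion — the seventh is in the bass.

B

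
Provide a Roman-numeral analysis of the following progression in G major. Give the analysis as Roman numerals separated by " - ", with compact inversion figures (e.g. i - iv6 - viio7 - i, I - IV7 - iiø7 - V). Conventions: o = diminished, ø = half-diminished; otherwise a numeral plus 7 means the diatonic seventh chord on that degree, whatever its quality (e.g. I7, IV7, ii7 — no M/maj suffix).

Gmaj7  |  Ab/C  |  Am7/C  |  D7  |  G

I7 - bII6 - ii65 - V7 - I

Gmaj7: major seventh chord on G = scale degree 1 → I7.
Ab/C is non-diatonic — a major triad on the lowered supertonic (Ab): the Neapolitan sixth, bII6 (third, C, in the bass — hence the 6).
Am7/C: root A is the supertonic; minor seventh chord there is ii65.
D7: dominant seventh chord on D = scale degree 5 → V7.
G has root G, degree 1 in G major, so I.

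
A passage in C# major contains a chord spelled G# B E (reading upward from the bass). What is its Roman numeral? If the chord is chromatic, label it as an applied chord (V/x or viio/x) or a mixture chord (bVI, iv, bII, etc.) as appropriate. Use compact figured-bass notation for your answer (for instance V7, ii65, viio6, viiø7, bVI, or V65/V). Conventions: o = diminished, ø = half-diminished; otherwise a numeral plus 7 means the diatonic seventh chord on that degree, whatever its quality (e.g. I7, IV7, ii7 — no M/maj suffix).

bIII6

Stacked in thirds the chord is E-G#-B: a major triad on E.
E is the lowered third degree of C# major (diatonic 3 would be E#). This is a major triad on the lowered third degree, borrowed from the parallel minor.
With G# in the bass the chord is in first inversion, so the figured bass is 6.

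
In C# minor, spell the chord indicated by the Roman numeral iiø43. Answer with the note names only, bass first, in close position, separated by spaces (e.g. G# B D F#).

A C# D# F#

In C# minor, the second degree is D#, and the diatonic chord built there is a half-diminished seventh chord.
That chord is spelled D#-F#-A-C#.
The figured bass 43 indicates second inversion, placing the fifth (A) in the bass: A-C#-D#-F#.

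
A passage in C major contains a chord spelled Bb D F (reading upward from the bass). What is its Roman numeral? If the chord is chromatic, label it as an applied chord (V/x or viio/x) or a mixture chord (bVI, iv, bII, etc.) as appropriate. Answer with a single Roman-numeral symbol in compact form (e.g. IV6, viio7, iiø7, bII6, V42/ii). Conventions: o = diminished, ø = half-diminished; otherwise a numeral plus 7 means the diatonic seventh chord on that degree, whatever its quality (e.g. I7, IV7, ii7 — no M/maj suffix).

bVII

The pitches Bb-D-F form a major triad rooted on Bb.
Bb is the lowered seventh degree of C major (diatonic 7 would be B). This is a major triad on the lowered seventh degree (the subtonic), borrowed from the parallel minor.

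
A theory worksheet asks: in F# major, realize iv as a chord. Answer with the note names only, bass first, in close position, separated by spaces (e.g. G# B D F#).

B D F#

Scale degree 4 in F# major is B; here the chord built on it is altered to a minor triad. iv is the minor subdominant, borrowed from the parallel minor.
So the chord is B-D-F#, a minor triad.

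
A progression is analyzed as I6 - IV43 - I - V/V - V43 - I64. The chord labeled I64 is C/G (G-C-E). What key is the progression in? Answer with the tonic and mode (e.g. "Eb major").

C major

The chord C/G is a major triad rooted on C; its label is I64.
If C is scale degree 1 and the mode makes that degree carry a major triad, the tonic is C and the mode is major.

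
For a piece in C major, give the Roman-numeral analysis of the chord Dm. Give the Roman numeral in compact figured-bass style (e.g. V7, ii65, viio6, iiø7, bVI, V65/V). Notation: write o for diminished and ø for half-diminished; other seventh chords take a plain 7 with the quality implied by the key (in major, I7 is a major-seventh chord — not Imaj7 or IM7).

ii

The pitches D-F-A form a minor triad rooted on D.
D is scale degree 2 in C major, and a minor triad on that degree is written ii.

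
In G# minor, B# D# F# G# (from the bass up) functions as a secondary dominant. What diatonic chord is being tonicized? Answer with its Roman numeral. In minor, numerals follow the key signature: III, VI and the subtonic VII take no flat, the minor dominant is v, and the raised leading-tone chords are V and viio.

iv

The chord is a dominant seventh chord on G#.
A dominant resolves down a perfect fifth: G# → C#. In G# minor, C# is scale degree 4, i.e. iv.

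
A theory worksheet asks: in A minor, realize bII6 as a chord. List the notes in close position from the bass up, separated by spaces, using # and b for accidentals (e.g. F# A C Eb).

bII6 is the Neapolitan sixth — a major triad on the lowered second degree, here in its customary first inversion. In A minor that root is Bb.
So the chord is Bb-D-F, a major triad.
With the 6 figure the chord is in first inversion; from the bass D upward in close position it reads D-F-Bb.

D F Bb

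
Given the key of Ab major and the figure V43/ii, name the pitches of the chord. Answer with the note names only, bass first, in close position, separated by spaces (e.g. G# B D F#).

The slash means an applied dominant: we want the dominant of ii. In Ab major, ii is Bb minor, and its dominant is built on F.
Building a dominant seventh chord on F gives F-A-C-Eb.
The figured bass 43 indicates second inversion, placing the fifth (C) in the bass: C-Eb-F-A.

C Eb F A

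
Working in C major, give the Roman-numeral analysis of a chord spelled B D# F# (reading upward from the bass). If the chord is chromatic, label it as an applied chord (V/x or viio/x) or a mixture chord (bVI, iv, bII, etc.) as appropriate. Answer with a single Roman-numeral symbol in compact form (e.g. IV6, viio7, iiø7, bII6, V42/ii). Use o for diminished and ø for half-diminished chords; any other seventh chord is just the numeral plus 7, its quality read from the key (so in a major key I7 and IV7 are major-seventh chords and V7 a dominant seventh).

V/iii

The pitches B-D#-F# form a major triad rooted on B.
B is not a diatonic chord root with this quality in C major, but it lies a perfect fifth above E (iii), so the chord functions as an applied dominant of iii.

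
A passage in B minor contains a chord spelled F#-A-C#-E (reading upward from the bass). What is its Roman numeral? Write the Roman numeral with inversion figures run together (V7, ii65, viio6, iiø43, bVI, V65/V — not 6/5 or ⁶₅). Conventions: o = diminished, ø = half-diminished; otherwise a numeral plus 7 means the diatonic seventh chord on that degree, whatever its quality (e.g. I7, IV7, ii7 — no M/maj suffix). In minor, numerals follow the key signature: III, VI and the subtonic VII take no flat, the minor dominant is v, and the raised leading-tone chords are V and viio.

v7

The pitches F#-A-C#-E form a minor seventh chord rooted on F#.
F# is scale degree 5 in B minor, and a minor seventh chord on that degree is written v7.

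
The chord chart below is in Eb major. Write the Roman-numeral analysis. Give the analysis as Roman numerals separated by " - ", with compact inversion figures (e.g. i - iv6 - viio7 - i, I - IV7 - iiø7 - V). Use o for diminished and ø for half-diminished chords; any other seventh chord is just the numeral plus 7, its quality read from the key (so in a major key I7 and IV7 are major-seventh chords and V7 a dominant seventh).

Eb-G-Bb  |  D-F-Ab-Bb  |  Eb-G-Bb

I - V65 - I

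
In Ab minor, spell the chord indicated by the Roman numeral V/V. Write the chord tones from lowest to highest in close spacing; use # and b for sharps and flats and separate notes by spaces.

V/V is a secondary dominant — the dominant triad of V. V in Ab minor is Eb, so the applied chord's root is Bb, a perfect fifth above.
Building a major triad on Bb gives Bb-D-F.

Bb D F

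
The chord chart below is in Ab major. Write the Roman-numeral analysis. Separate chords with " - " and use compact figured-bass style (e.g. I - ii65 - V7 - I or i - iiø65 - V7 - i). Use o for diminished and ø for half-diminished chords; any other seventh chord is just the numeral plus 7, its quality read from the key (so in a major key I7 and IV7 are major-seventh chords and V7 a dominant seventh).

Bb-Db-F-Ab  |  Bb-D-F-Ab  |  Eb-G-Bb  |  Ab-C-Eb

Bb-Db-F-Ab has root Bb, degree 2 in Ab major, so ii7.
Bb-D-F-Ab is the secondary dominant of V (dominant seventh chord on Bb): V7/V.
Eb-G-Bb: major triad on Eb = scale degree 5 → V.
Ab-C-Eb: root Ab is the tonic; major triad there is I.

ii7 - V7/V - V - I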